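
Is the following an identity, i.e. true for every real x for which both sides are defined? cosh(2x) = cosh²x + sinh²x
Claim: cosh(2x) = cosh²x + sinh²x.
Reasoning: cosh²x = (e^(2x) + 2 + e^(-2x))/4 and sinh²x = (e^(2x) - 2 + e^(-2x))/4. Adding gives (2e^(2x) + 2e^(-2x))/4 = (e^(2x) + e^(-2x))/2 = cosh(2x).
So the two sides agree for every real x for which both sides are defined.

Conclusion: Yes, this is an identity.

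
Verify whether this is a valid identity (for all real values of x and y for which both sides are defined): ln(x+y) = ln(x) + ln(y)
No, this is NOT an identity.

Claim: ln(x+y) = ln(x) + ln(y).
Test a specific point where both sides are defined: x = 5, y = 3.
LHS = ln(x+y) ≈ 2.0794
RHS = ln(x) + ln(y) ≈ 2.7081
Since 2.0794 ≠ 2.7081, the equation fails at this point, so it cannot hold for all real values of x and y for which both sides are defined.
ln(x) + ln(y) = ln(xy), not ln(x+y).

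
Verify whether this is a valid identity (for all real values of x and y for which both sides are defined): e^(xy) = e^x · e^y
No, this is NOT an identity.

Claim: e^(xy) = e^x · e^y.
Test a specific point where both sides are defined: x = -2, y = 3.
LHS = e^(xy) ≈ 0.0025
RHS = e^x · e^y ≈ 2.7183
Since 0.0025 ≠ 2.7183, the equation fails at this point, so it cannot hold for all real values of x and y for which both sides are defined.
e^x · e^y = e^(x+y), not e^(xy).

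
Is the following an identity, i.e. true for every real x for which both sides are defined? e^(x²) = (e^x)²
No, this is NOT an identity.

Claim: e^(x²) = (e^x)².
Test a specific point where both sides are defined: x = 3/2.
LHS = e^(x²) ≈ 9.4877
RHS = (e^x)² ≈ 20.0855
Since 9.4877 ≠ 20.0855, the equation fails at this point, so it cannot hold for every real x for which both sides are defined.
(e^x)² = e^(2x), and 2x ≠ x² in general.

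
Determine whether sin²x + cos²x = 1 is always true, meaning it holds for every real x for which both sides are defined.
Yes, this is an identity.

Claim: sin²x + cos²x = 1.
Reasoning: The point (cos x, sin x) lies on the unit circle X² + Y² = 1, so cos²x + sin²x = 1 for every real x.
So the two sides agree for every real x for which both sides are defined.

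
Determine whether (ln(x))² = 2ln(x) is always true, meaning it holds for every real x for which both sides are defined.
Claim: (ln(x))² = 2ln(x).
Test a specific point where both sides are defined: x = 3/2.
LHS = (ln(x))² ≈ 0.1644
RHS = 2ln(x) ≈ 0.8109
Since 0.1644 ≠ 0.8109, the equation fails at this point, so it cannot hold for every real x for which both sides are defined.
2ln(x) equals ln(x²), which is not the same as (ln x)².

Conclusion: No, this is NOT an identity.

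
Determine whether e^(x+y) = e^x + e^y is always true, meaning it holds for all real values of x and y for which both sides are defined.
No, this is NOT an identity.

Claim: e^(x+y) = e^x + e^y.
Test a specific point where both sides are defined: x = 4, y = 4.
LHS = e^(x+y) ≈ 2980.9580
RHS = e^x + e^y ≈ 109.1963
Since 2980.9580 ≠ 109.1963, the equation fails at this point, so it cannot hold for all real values of x and y for which both sides are defined.
The correct rule is e^(x+y) = e^x · e^y (a product, not a sum).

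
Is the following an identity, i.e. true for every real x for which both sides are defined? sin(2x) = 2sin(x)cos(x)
Yes, this is an identity.

Claim: sin(2x) = 2sin(x)cos(x).
Reasoning: Put y = x in the addition formula sin(x+y) = sin(x)cos(y) + cos(x)sin(y): sin(2x) = sin(x)cos(x) + cos(x)sin(x) = 2sin(x)cos(x).
So the two sides agree for every real x for which both sides are defined.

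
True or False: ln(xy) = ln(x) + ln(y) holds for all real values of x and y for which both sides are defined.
True.

Claim: ln(xy) = ln(x) + ln(y).
Reasoning: Both sides are simultaneously defined only when x, y > 0. Write x = e^p, y = e^q (p = ln x, q = ln y). Then xy = e^p · e^q = e^(p+q), so ln(xy) = p + q = ln(x) + ln(y).
So the two sides agree for all real values of x and y for which both sides are defined.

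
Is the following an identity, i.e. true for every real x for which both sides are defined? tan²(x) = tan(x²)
Claim: tan²(x) = tan(x²).
Test a specific point where both sides are defined: x = π/3.
LHS = tan²(x) ≈ 3.0000
RHS = tan(x²) ≈ 1.9485
Since 3.0000 ≠ 1.9485, the equation fails at this point, so it cannot hold for every real x for which both sides are defined.
tan²(x) means (tan x)², squaring the output; tan(x²) squares the input. These are different functions.

Conclusion: No, this is NOT an identity.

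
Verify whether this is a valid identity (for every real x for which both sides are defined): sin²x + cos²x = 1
Claim: sin²x + cos²x = 1.
Reasoning: The point (cos x, sin x) lies on the unit circle X² + Y² = 1, so cos²x + sin²x = 1 for every real x.
So the two sides agree for every real x for which both sides are defined.

Conclusion: Yes, this is an identity.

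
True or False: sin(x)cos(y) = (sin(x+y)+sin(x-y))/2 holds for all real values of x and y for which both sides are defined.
True.

Claim: sin(x)cos(y) = (sin(x+y)+sin(x-y))/2.
Reasoning: sin(x+y) = sin(x)cos(y) + cos(x)sin(y) and sin(x-y) = sin(x)cos(y) - cos(x)sin(y). Adding, sin(x+y) + sin(x-y) = 2sin(x)cos(y); divide by 2.
So the two sides agree for all real values of x and y for which both sides are defined.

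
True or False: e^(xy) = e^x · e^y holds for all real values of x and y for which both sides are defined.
Claim: e^(xy) = e^x · e^y.
Test a specific point where both sides are defined: x = 3, y = 3.
LHS = e^(xy) ≈ 8103.0839
RHS = e^x · e^y ≈ 403.4288
Since 8103.0839 ≠ 403.4288, the equation fails at this point, so it cannot hold for all real values of x and y for which both sides are defined.
e^x · e^y = e^(x+y), not e^(xy).

Conclusion: False.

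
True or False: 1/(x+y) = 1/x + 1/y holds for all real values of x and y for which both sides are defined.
Claim: 1/(x+y) = 1/x + 1/y.
Test a specific point where both sides are defined: x = -3, y = 4.
LHS = 1/(x+y) ≈ 1.0000
RHS = 1/x + 1/y ≈ -0.0833
Since 1.0000 ≠ -0.0833, the equation fails at this point, so it cannot hold for all real values of x and y for which both sides are defined.
1/x + 1/y = (x+y)/(xy), which is not 1/(x+y).

Conclusion: False.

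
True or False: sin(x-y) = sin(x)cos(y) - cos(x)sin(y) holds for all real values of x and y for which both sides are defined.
True.

Claim: sin(x-y) = sin(x)cos(y) - cos(x)sin(y).
Reasoning: Replace y by -y in sin(x+y) = sin(x)cos(y) + cos(x)sin(y) and use cos(-y) = cos(y), sin(-y) = -sin(y): sin(x-y) = sin(x)cos(y) - cos(x)sin(y).
So the two sides agree for all real values of x and y for which both sides are defined.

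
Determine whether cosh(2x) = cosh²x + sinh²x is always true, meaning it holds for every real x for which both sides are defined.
Yes, this is an identity.

Claim: cosh(2x) = cosh²x + sinh²x.
Reasoning: cosh²x = (e^(2x) + 2 + e^(-2x))/4 and sinh²x = (e^(2x) - 2 + e^(-2x))/4. Adding gives (2e^(2x) + 2e^(-2x))/4 = (e^(2x) + e^(-2x))/2 = cosh(2x).
So the two sides agree for every real x for which both sides are defined.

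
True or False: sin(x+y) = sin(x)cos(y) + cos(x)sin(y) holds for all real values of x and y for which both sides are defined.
Claim: sin(x+y) = sin(x)cos(y) + cos(x)sin(y).
Reasoning: By Euler's formula e^(i(x+y)) = e^(ix)·e^(iy) = (cos x + i·sin x)(cos y + i·sin y). The imaginary part of the left side is sin(x+y); the imaginary part of the product is sin(x)cos(y) + cos(x)sin(y).
So the two sides agree for all real values of x and y for which both sides are defined.

Conclusion: True.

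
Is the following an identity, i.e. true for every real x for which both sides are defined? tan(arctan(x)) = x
Yes, this is an identity.

Claim: tan(arctan(x)) = x.
Reasoning: For every real x, arctan(x) is by definition the angle in (-π/2, π/2) whose tangent equals x. Taking the tangent of that angle returns x.
So the two sides agree for every real x for which both sides are defined.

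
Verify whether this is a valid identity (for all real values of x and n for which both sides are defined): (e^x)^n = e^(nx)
Yes, this is an identity.

Claim: (e^x)^n = e^(nx).
Reasoning: e^x is a positive real number, and for a positive base B and real exponent n, B^n = e^(n·ln B). With B = e^x, ln B = x, so (e^x)^n = e^(n·x).
So the two sides agree for all real values of x and n for which both sides are defined.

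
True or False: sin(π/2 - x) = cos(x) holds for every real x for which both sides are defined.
Claim: sin(π/2 - x) = cos(x).
Reasoning: Use sin(u - v) = sin(u)cos(v) - cos(u)sin(v) with u = π/2, v = x: sin(π/2)cos(x) - cos(π/2)sin(x) = 1·cos(x) - 0·sin(x) = cos(x).
So the two sides agree for every real x for which both sides are defined.

Conclusion: True.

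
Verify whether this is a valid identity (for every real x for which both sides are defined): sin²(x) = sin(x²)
No, this is NOT an identity.

Claim: sin²(x) = sin(x²).
Test a specific point where both sides are defined: x = π.
LHS = sin²(x) ≈ 0.0000
RHS = sin(x²) ≈ -0.4303
Since 0.0000 ≠ -0.4303, the equation fails at this point, so it cannot hold for every real x for which both sides are defined.
sin²(x) means (sin x)², squaring the output; sin(x²) squares the input. These are different functions.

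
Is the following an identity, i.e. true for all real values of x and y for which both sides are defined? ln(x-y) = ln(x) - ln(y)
Claim: ln(x-y) = ln(x) - ln(y).
Test a specific point where both sides are defined: x = 2, y = 1.
LHS = ln(x-y) ≈ 0.0000
RHS = ln(x) - ln(y) ≈ 0.6931
Since 0.0000 ≠ 0.6931, the equation fails at this point, so it cannot hold for all real values of x and y for which both sides are defined.
ln(x) - ln(y) = ln(x/y), not ln(x-y).

Conclusion: No, this is NOT an identity.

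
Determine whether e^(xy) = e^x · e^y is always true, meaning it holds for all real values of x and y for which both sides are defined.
Claim: e^(xy) = e^x · e^y.
Test a specific point where both sides are defined: x = 1, y = -2.
LHS = e^(xy) ≈ 0.1353
RHS = e^x · e^y ≈ 0.3679
Since 0.1353 ≠ 0.3679, the equation fails at this point, so it cannot hold for all real values of x and y for which both sides are defined.
e^x · e^y = e^(x+y), not e^(xy).

Conclusion: No, this is NOT an identity.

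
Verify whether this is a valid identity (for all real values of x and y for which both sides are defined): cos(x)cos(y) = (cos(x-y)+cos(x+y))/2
Claim: cos(x)cos(y) = (cos(x-y)+cos(x+y))/2.
Reasoning: cos(x-y) = cos(x)cos(y) + sin(x)sin(y) and cos(x+y) = cos(x)cos(y) - sin(x)sin(y). Adding, cos(x-y) + cos(x+y) = 2cos(x)cos(y); divide by 2.
So the two sides agree for all real values of x and y for which both sides are defined.

Conclusion: Yes, this is an identity.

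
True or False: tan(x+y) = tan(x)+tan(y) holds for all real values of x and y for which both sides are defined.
Claim: tan(x+y) = tan(x)+tan(y).
Test a specific point where both sides are defined: x = -π/4, y = π/3.
LHS = tan(x+y) ≈ 0.2679
RHS = tan(x)+tan(y) ≈ 0.7321
Since 0.2679 ≠ 0.7321, the equation fails at this point, so it cannot hold for all real values of x and y for which both sides are defined.
The correct formula is tan(x+y) = (tan(x) + tan(y))/(1 - tan(x)tan(y)).

Conclusion: False.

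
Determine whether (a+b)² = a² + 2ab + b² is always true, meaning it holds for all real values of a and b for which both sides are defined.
Yes, this is an identity.

Claim: (a+b)² = a² + 2ab + b².
Reasoning: Expand: (a+b)² = (a+b)(a+b) = a·a + a·b + b·a + b·b = a² + 2ab + b².
So the two sides agree for all real values of a and b for which both sides are defined.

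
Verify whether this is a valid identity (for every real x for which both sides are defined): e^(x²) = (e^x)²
No, this is NOT an identity.

Claim: e^(x²) = (e^x)².
Test a specific point where both sides are defined: x = 3.
LHS = e^(x²) ≈ 8103.0839
RHS = (e^x)² ≈ 403.4288
Since 8103.0839 ≠ 403.4288, the equation fails at this point, so it cannot hold for every real x for which both sides are defined.
(e^x)² = e^(2x), and 2x ≠ x² in general.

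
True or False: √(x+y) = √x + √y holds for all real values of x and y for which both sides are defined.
False.

Claim: √(x+y) = √x + √y.
Test a specific point where both sides are defined: x = 3, y = 3.
LHS = √(x+y) ≈ 2.4495
RHS = √x + √y ≈ 3.4641
Since 2.4495 ≠ 3.4641, the equation fails at this point, so it cannot hold for all real values of x and y for which both sides are defined.
Squaring the right side gives x + 2√(xy) + y, not x + y.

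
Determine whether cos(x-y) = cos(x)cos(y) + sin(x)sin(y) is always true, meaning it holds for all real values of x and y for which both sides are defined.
Claim: cos(x-y) = cos(x)cos(y) + sin(x)sin(y).
Reasoning: Replace y by -y in cos(x+y) = cos(x)cos(y) - sin(x)sin(y) and use cos(-y) = cos(y), sin(-y) = -sin(y): cos(x-y) = cos(x)cos(y) + sin(x)sin(y).
So the two sides agree for all real values of x and y for which both sides are defined.

Conclusion: Yes, this is an identity.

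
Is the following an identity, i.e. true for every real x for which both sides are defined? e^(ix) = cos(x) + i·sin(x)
Claim: e^(ix) = cos(x) + i·sin(x).
Reasoning: Euler's formula. Expand e^(ix) = Σ (ix)^k / k!. Since i² = -1, the even-k terms are Σ (-1)^m x^(2m)/(2m)! = cos(x) and the odd-k terms are i · Σ (-1)^m x^(2m+1)/(2m+1)! = i·sin(x).
So the two sides agree for every real x for which both sides are defined.

Conclusion: Yes, this is an identity.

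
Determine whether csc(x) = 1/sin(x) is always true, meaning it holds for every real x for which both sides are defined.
Claim: csc(x) = 1/sin(x).
Reasoning: csc(x) is by definition the reciprocal of sin(x), wherever sin(x) ≠ 0.
So the two sides agree for every real x for which both sides are defined.

Conclusion: Yes, this is an identity.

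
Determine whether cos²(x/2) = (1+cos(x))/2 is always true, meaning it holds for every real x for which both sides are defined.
Claim: cos²(x/2) = (1+cos(x))/2.
Reasoning: Use cos(2θ) = 2cos²θ - 1 with θ = x/2: cos(x) = 2cos²(x/2) - 1. Solving for cos²(x/2) gives (1 + cos(x))/2.
So the two sides agree for every real x for which both sides are defined.

Conclusion: Yes, this is an identity.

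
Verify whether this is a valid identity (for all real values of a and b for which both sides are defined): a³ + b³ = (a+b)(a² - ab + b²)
Claim: a³ + b³ = (a+b)(a² - ab + b²).
Reasoning: Expand the right side: (a+b)(a² - ab + b²) = a³ - a²b + ab² + a²b - ab² + b³ = a³ + b³ (the middle terms cancel in pairs).
So the two sides agree for all real values of a and b for which both sides are defined.

Conclusion: Yes, this is an identity.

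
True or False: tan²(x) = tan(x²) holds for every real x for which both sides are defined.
False.

Claim: tan²(x) = tan(x²).
Test a specific point where both sides are defined: x = π/6.
LHS = tan²(x) ≈ 0.3333
RHS = tan(x²) ≈ 0.2812
Since 0.3333 ≠ 0.2812, the equation fails at this point, so it cannot hold for every real x for which both sides are defined.
tan²(x) means (tan x)², squaring the output; tan(x²) squares the input. These are different functions.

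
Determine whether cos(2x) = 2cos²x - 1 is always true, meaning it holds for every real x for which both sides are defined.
Claim: cos(2x) = 2cos²x - 1.
Reasoning: cos(2x) = cos²x - sin²x. Replace sin²x by 1 - cos²x: cos²x - (1 - cos²x) = 2cos²x - 1.
So the two sides agree for every real x for which both sides are defined.

Conclusion: Yes, this is an identity.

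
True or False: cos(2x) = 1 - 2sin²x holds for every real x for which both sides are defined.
Claim: cos(2x) = 1 - 2sin²x.
Reasoning: cos(2x) = cos²x - sin²x. Replace cos²x by 1 - sin²x: (1 - sin²x) - sin²x = 1 - 2sin²x.
So the two sides agree for every real x for which both sides are defined.

Conclusion: True.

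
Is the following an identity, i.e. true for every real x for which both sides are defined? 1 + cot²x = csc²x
Yes, this is an identity.

Claim: 1 + cot²x = csc²x.
Reasoning: Start from sin²x + cos²x = 1 and divide every term by sin²x (allowed wherever cot x and csc x are defined): 1 + cot²x = 1/sin²x = csc²x.
So the two sides agree for every real x for which both sides are defined.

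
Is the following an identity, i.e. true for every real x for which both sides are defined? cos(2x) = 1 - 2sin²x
Claim: cos(2x) = 1 - 2sin²x.
Reasoning: cos(2x) = cos²x - sin²x. Replace cos²x by 1 - sin²x: (1 - sin²x) - sin²x = 1 - 2sin²x.
So the two sides agree for every real x for which both sides are defined.

Conclusion: Yes, this is an identity.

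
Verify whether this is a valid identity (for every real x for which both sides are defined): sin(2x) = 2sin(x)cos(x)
Yes, this is an identity.

Claim: sin(2x) = 2sin(x)cos(x).
Reasoning: Put y = x in the addition formula sin(x+y) = sin(x)cos(y) + cos(x)sin(y): sin(2x) = sin(x)cos(x) + cos(x)sin(x) = 2sin(x)cos(x).
So the two sides agree for every real x for which both sides are defined.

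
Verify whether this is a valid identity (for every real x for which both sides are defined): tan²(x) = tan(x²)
Claim: tan²(x) = tan(x²).
Test a specific point where both sides are defined: x = π/3.
LHS = tan²(x) ≈ 3.0000
RHS = tan(x²) ≈ 1.9485
Since 3.0000 ≠ 1.9485, the equation fails at this point, so it cannot hold for every real x for which both sides are defined.
tan²(x) means (tan x)², squaring the output; tan(x²) squares the input. These are different functions.

Conclusion: No, this is NOT an identity.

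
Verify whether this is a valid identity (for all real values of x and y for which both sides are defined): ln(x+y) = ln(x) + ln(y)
No, this is NOT an identity.

Claim: ln(x+y) = ln(x) + ln(y).
Test a specific point where both sides are defined: x = 1, y = 3.
LHS = ln(x+y) ≈ 1.3863
RHS = ln(x) + ln(y) ≈ 1.0986
Since 1.3863 ≠ 1.0986, the equation fails at this point, so it cannot hold for all real values of x and y for which both sides are defined.
ln(x) + ln(y) = ln(xy), not ln(x+y).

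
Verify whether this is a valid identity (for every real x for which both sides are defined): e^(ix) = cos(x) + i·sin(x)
Claim: e^(ix) = cos(x) + i·sin(x).
Reasoning: Euler's formula. Expand e^(ix) = Σ (ix)^k / k!. Since i² = -1, the even-k terms are Σ (-1)^m x^(2m)/(2m)! = cos(x) and the odd-k terms are i · Σ (-1)^m x^(2m+1)/(2m+1)! = i·sin(x).
So the two sides agree for every real x for which both sides are defined.

Conclusion: Yes, this is an identity.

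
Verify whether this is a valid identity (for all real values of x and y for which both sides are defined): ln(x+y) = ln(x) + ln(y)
No, this is NOT an identity.

Claim: ln(x+y) = ln(x) + ln(y).
Test a specific point where both sides are defined: x = 5, y = 4.
LHS = ln(x+y) ≈ 2.1972
RHS = ln(x) + ln(y) ≈ 2.9957
Since 2.1972 ≠ 2.9957, the equation fails at this point, so it cannot hold for all real values of x and y for which both sides are defined.
ln(x) + ln(y) = ln(xy), not ln(x+y).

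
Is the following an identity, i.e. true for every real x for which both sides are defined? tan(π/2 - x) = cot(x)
Yes, this is an identity.

Claim: tan(π/2 - x) = cot(x).
Reasoning: tan(π/2 - x) = sin(π/2 - x)/cos(π/2 - x) = cos(x)/sin(x) = cot(x), using the cofunction identities sin(π/2 - x) = cos(x) and cos(π/2 - x) = sin(x).
So the two sides agree for every real x for which both sides are defined.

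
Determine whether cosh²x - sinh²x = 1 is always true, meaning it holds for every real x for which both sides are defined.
Yes, this is an identity.

Claim: cosh²x - sinh²x = 1.
Reasoning: With cosh(x) = (e^x + e^-x)/2 and sinh(x) = (e^x - e^-x)/2: cosh²x = (e^(2x) + 2 + e^(-2x))/4 and sinh²x = (e^(2x) - 2 + e^(-2x))/4. Subtracting leaves 4/4 = 1.
So the two sides agree for every real x for which both sides are defined.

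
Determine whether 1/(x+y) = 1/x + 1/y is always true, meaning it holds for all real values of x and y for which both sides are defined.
Claim: 1/(x+y) = 1/x + 1/y.
Test a specific point where both sides are defined: x = 3, y = 3.
LHS = 1/(x+y) ≈ 0.1667
RHS = 1/x + 1/y ≈ 0.6667
Since 0.1667 ≠ 0.6667, the equation fails at this point, so it cannot hold for all real values of x and y for which both sides are defined.
1/x + 1/y = (x+y)/(xy), which is not 1/(x+y).

Conclusion: No, this is NOT an identity.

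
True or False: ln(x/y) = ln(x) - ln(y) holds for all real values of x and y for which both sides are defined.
Claim: ln(x/y) = ln(x) - ln(y).
Reasoning: Both sides are simultaneously defined only when x, y > 0. Write x = e^p, y = e^q. Then x/y = e^(p-q), so ln(x/y) = p - q = ln(x) - ln(y).
So the two sides agree for all real values of x and y for which both sides are defined.

Conclusion: True.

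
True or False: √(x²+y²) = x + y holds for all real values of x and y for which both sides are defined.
Claim: √(x²+y²) = x + y.
Test a specific point where both sides are defined: x = 1/2, y = 4.
LHS = √(x²+y²) ≈ 4.0311
RHS = x + y ≈ 4.5000
Since 4.0311 ≠ 4.5000, the equation fails at this point, so it cannot hold for all real values of x and y for which both sides are defined.
(x+y)² = x² + 2xy + y², not x² + y², so the square root does not split this way.

Conclusion: False.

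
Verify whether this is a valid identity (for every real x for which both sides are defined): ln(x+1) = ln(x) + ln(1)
No, this is NOT an identity.

Claim: ln(x+1) = ln(x) + ln(1).
Test a specific point where both sides are defined: x = 1.
LHS = ln(x+1) ≈ 0.6931
RHS = ln(x) + ln(1) ≈ 0.0000
Since 0.6931 ≠ 0.0000, the equation fails at this point, so it cannot hold for every real x for which both sides are defined.
ln(1) = 0, so the right side is just ln(x), which differs from ln(x+1).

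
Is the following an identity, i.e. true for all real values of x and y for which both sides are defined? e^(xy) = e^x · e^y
Claim: e^(xy) = e^x · e^y.
Test a specific point where both sides are defined: x = -3, y = 1.
LHS = e^(xy) ≈ 0.0498
RHS = e^x · e^y ≈ 0.1353
Since 0.0498 ≠ 0.1353, the equation fails at this point, so it cannot hold for all real values of x and y for which both sides are defined.
e^x · e^y = e^(x+y), not e^(xy).

Conclusion: No, this is NOT an identity.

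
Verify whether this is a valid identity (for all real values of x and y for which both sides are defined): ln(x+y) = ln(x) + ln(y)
No, this is NOT an identity.

Claim: ln(x+y) = ln(x) + ln(y).
Test a specific point where both sides are defined: x = 3, y = 1.
LHS = ln(x+y) ≈ 1.3863
RHS = ln(x) + ln(y) ≈ 1.0986
Since 1.3863 ≠ 1.0986, the equation fails at this point, so it cannot hold for all real values of x and y for which both sides are defined.
ln(x) + ln(y) = ln(xy), not ln(x+y).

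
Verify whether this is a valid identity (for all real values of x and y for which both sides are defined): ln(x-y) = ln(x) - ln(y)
No, this is NOT an identity.

Claim: ln(x-y) = ln(x) - ln(y).
Test a specific point where both sides are defined: x = 2, y = 1/2.
LHS = ln(x-y) ≈ 0.4055
RHS = ln(x) - ln(y) ≈ 1.3863
Since 0.4055 ≠ 1.3863, the equation fails at this point, so it cannot hold for all real values of x and y for which both sides are defined.
ln(x) - ln(y) = ln(x/y), not ln(x-y).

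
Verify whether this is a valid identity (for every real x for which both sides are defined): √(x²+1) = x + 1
Claim: √(x²+1) = x + 1.
Test a specific point where both sides are defined: x = 5.
LHS = √(x²+1) ≈ 5.0990
RHS = x + 1 ≈ 6.0000
Since 5.0990 ≠ 6.0000, the equation fails at this point, so it cannot hold for every real x for which both sides are defined.
(x+1)² = x² + 2x + 1 ≠ x² + 1 unless x = 0.

Conclusion: No, this is NOT an identity.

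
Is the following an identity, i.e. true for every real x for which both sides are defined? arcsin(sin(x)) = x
No, this is NOT an identity.

Claim: arcsin(sin(x)) = x.
Test a specific point where both sides are defined: x = π.
LHS = arcsin(sin(x)) ≈ 0.0000
RHS = x ≈ 3.1416
Since 0.0000 ≠ 3.1416, the equation fails at this point, so it cannot hold for every real x for which both sides are defined.
arcsin only returns values in [-π/2, π/2], so arcsin(sin(x)) = x holds only for x in that interval, not for all real x.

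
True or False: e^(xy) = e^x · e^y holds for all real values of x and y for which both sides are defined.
Claim: e^(xy) = e^x · e^y.
Test a specific point where both sides are defined: x = 5, y = 3/2.
LHS = e^(xy) ≈ 1808.0424
RHS = e^x · e^y ≈ 665.1416
Since 1808.0424 ≠ 665.1416, the equation fails at this point, so it cannot hold for all real values of x and y for which both sides are defined.
e^x · e^y = e^(x+y), not e^(xy).

Conclusion: False.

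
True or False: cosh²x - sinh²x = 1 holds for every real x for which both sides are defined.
True.

Claim: cosh²x - sinh²x = 1.
Reasoning: With cosh(x) = (e^x + e^-x)/2 and sinh(x) = (e^x - e^-x)/2: cosh²x = (e^(2x) + 2 + e^(-2x))/4 and sinh²x = (e^(2x) - 2 + e^(-2x))/4. Subtracting leaves 4/4 = 1.
So the two sides agree for every real x for which both sides are defined.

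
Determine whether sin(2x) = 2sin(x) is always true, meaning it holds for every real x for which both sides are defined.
No, this is NOT an identity.

Claim: sin(2x) = 2sin(x).
Test a specific point where both sides are defined: x = -π/4.
LHS = sin(2x) ≈ -1.0000
RHS = 2sin(x) ≈ -1.4142
Since -1.0000 ≠ -1.4142, the equation fails at this point, so it cannot hold for every real x for which both sides are defined.
The correct double-angle formula is sin(2x) = 2sin(x)cos(x).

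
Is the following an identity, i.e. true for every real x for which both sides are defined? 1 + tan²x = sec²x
Yes, this is an identity.

Claim: 1 + tan²x = sec²x.
Reasoning: Start from sin²x + cos²x = 1 and divide every term by cos²x (allowed wherever tan x and sec x are defined): tan²x + 1 = 1/cos²x = sec²x.
So the two sides agree for every real x for which both sides are defined.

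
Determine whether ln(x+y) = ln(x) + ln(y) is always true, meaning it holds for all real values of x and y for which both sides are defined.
Claim: ln(x+y) = ln(x) + ln(y).
Test a specific point where both sides are defined: x = 3/2, y = 2.
LHS = ln(x+y) ≈ 1.2528
RHS = ln(x) + ln(y) ≈ 1.0986
Since 1.2528 ≠ 1.0986, the equation fails at this point, so it cannot hold for all real values of x and y for which both sides are defined.
ln(x) + ln(y) = ln(xy), not ln(x+y).

Conclusion: No, this is NOT an identity.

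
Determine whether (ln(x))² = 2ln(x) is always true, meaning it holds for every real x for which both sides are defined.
No, this is NOT an identity.

Claim: (ln(x))² = 2ln(x).
Test a specific point where both sides are defined: x = 4.
LHS = (ln(x))² ≈ 1.9218
RHS = 2ln(x) ≈ 2.7726
Since 1.9218 ≠ 2.7726, the equation fails at this point, so it cannot hold for every real x for which both sides are defined.
2ln(x) equals ln(x²), which is not the same as (ln x)².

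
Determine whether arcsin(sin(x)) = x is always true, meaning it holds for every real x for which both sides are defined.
No, this is NOT an identity.

Claim: arcsin(sin(x)) = x.
Test a specific point where both sides are defined: x = 3π/4.
LHS = arcsin(sin(x)) ≈ 0.7854
RHS = x ≈ 2.3562
Since 0.7854 ≠ 2.3562, the equation fails at this point, so it cannot hold for every real x for which both sides are defined.
arcsin only returns values in [-π/2, π/2], so arcsin(sin(x)) = x holds only for x in that interval, not for all real x.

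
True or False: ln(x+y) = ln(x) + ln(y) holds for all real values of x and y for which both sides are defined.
False.

Claim: ln(x+y) = ln(x) + ln(y).
Test a specific point where both sides are defined: x = 4, y = 4.
LHS = ln(x+y) ≈ 2.0794
RHS = ln(x) + ln(y) ≈ 2.7726
Since 2.0794 ≠ 2.7726, the equation fails at this point, so it cannot hold for all real values of x and y for which both sides are defined.
ln(x) + ln(y) = ln(xy), not ln(x+y).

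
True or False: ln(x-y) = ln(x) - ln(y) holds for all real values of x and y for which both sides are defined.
Claim: ln(x-y) = ln(x) - ln(y).
Test a specific point where both sides are defined: x = 3, y = 1/2.
LHS = ln(x-y) ≈ 0.9163
RHS = ln(x) - ln(y) ≈ 1.7918
Since 0.9163 ≠ 1.7918, the equation fails at this point, so it cannot hold for all real values of x and y for which both sides are defined.
ln(x) - ln(y) = ln(x/y), not ln(x-y).

Conclusion: False.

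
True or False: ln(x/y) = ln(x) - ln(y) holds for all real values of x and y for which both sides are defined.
Claim: ln(x/y) = ln(x) - ln(y).
Reasoning: Both sides are simultaneously defined only when x, y > 0. Write x = e^p, y = e^q. Then x/y = e^(p-q), so ln(x/y) = p - q = ln(x) - ln(y).
So the two sides agree for all real values of x and y for which both sides are defined.

Conclusion: True.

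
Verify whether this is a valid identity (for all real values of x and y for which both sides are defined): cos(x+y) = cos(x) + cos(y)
No, this is NOT an identity.

Claim: cos(x+y) = cos(x) + cos(y).
Test a specific point where both sides are defined: x = π/6, y = -π/2.
LHS = cos(x+y) ≈ 0.5000
RHS = cos(x) + cos(y) ≈ 0.8660
Since 0.5000 ≠ 0.8660, the equation fails at this point, so it cannot hold for all real values of x and y for which both sides are defined.
The correct expansion is cos(x+y) = cos(x)cos(y) - sin(x)sin(y); cosine is not additive.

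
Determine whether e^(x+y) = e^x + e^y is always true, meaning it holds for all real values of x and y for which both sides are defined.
Claim: e^(x+y) = e^x + e^y.
Test a specific point where both sides are defined: x = 3/2, y = 1.
LHS = e^(x+y) ≈ 12.1825
RHS = e^x + e^y ≈ 7.2000
Since 12.1825 ≠ 7.2000, the equation fails at this point, so it cannot hold for all real values of x and y for which both sides are defined.
The correct rule is e^(x+y) = e^x · e^y (a product, not a sum).

Conclusion: No, this is NOT an identity.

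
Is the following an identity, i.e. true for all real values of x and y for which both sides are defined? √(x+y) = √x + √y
Claim: √(x+y) = √x + √y.
Test a specific point where both sides are defined: x = 4, y = 3.
LHS = √(x+y) ≈ 2.6458
RHS = √x + √y ≈ 3.7321
Since 2.6458 ≠ 3.7321, the equation fails at this point, so it cannot hold for all real values of x and y for which both sides are defined.
Squaring the right side gives x + 2√(xy) + y, not x + y.

Conclusion: No, this is NOT an identity.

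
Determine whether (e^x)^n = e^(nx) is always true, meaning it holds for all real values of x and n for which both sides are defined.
Yes, this is an identity.

Claim: (e^x)^n = e^(nx).
Reasoning: e^x is a positive real number, and for a positive base B and real exponent n, B^n = e^(n·ln B). With B = e^x, ln B = x, so (e^x)^n = e^(n·x).
So the two sides agree for all real values of x and n for which both sides are defined.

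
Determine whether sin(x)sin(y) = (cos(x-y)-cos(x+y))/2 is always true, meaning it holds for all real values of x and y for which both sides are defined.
Yes, this is an identity.

Claim: sin(x)sin(y) = (cos(x-y)-cos(x+y))/2.
Reasoning: cos(x-y) = cos(x)cos(y) + sin(x)sin(y) and cos(x+y) = cos(x)cos(y) - sin(x)sin(y). Subtracting, cos(x-y) - cos(x+y) = 2sin(x)sin(y); divide by 2.
So the two sides agree for all real values of x and y for which both sides are defined.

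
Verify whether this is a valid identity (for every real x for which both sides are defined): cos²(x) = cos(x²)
Claim: cos²(x) = cos(x²).
Test a specific point where both sides are defined: x = π/3.
LHS = cos²(x) ≈ 0.2500
RHS = cos(x²) ≈ 0.4566
Since 0.2500 ≠ 0.4566, the equation fails at this point, so it cannot hold for every real x for which both sides are defined.
cos²(x) means (cos x)², squaring the output; cos(x²) squares the input. These are different functions.

Conclusion: No, this is NOT an identity.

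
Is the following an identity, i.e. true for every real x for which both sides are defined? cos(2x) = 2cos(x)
Claim: cos(2x) = 2cos(x).
Test a specific point where both sides are defined: x = π/3.
LHS = cos(2x) ≈ -0.5000
RHS = 2cos(x) ≈ 1.0000
Since -0.5000 ≠ 1.0000, the equation fails at this point, so it cannot hold for every real x for which both sides are defined.
The correct double-angle formula is cos(2x) = cos²x - sin²x.

Conclusion: No, this is NOT an identity.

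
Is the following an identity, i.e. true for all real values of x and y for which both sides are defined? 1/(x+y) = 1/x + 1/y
No, this is NOT an identity.

Claim: 1/(x+y) = 1/x + 1/y.
Test a specific point where both sides are defined: x = 4, y = 3.
LHS = 1/(x+y) ≈ 0.1429
RHS = 1/x + 1/y ≈ 0.5833
Since 0.1429 ≠ 0.5833, the equation fails at this point, so it cannot hold for all real values of x and y for which both sides are defined.
1/x + 1/y = (x+y)/(xy), which is not 1/(x+y).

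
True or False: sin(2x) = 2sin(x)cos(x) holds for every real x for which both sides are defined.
Claim: sin(2x) = 2sin(x)cos(x).
Reasoning: Put y = x in the addition formula sin(x+y) = sin(x)cos(y) + cos(x)sin(y): sin(2x) = sin(x)cos(x) + cos(x)sin(x) = 2sin(x)cos(x).
So the two sides agree for every real x for which both sides are defined.

Conclusion: True.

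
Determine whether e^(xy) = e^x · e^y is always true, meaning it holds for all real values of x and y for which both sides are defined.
Claim: e^(xy) = e^x · e^y.
Test a specific point where both sides are defined: x = -1, y = 1.
LHS = e^(xy) ≈ 0.3679
RHS = e^x · e^y ≈ 1.0000
Since 0.3679 ≠ 1.0000, the equation fails at this point, so it cannot hold for all real values of x and y for which both sides are defined.
e^x · e^y = e^(x+y), not e^(xy).

Conclusion: No, this is NOT an identity.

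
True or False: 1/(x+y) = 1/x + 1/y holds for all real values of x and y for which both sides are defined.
Claim: 1/(x+y) = 1/x + 1/y.
Test a specific point where both sides are defined: x = -1, y = 3/2.
LHS = 1/(x+y) ≈ 2.0000
RHS = 1/x + 1/y ≈ -0.3333
Since 2.0000 ≠ -0.3333, the equation fails at this point, so it cannot hold for all real values of x and y for which both sides are defined.
1/x + 1/y = (x+y)/(xy), which is not 1/(x+y).

Conclusion: False.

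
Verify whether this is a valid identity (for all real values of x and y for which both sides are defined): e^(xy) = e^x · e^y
No, this is NOT an identity.

Claim: e^(xy) = e^x · e^y.
Test a specific point where both sides are defined: x = 3/2, y = 3/2.
LHS = e^(xy) ≈ 9.4877
RHS = e^x · e^y ≈ 20.0855
Since 9.4877 ≠ 20.0855, the equation fails at this point, so it cannot hold for all real values of x and y for which both sides are defined.
e^x · e^y = e^(x+y), not e^(xy).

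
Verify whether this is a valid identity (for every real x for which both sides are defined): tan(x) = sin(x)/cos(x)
Yes, this is an identity.

Claim: tan(x) = sin(x)/cos(x).
Reasoning: For an angle x whose terminal point on the unit circle is (cos x, sin x), tan(x) is defined as the ratio (second coordinate)/(first coordinate) = sin(x)/cos(x), wherever cos(x) ≠ 0.
So the two sides agree for every real x for which both sides are defined.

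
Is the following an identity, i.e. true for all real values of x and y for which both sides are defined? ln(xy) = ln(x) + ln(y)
Yes, this is an identity.

Claim: ln(xy) = ln(x) + ln(y).
Reasoning: Both sides are simultaneously defined only when x, y > 0. Write x = e^p, y = e^q (p = ln x, q = ln y). Then xy = e^p · e^q = e^(p+q), so ln(xy) = p + q = ln(x) + ln(y).
So the two sides agree for all real values of x and y for which both sides are defined.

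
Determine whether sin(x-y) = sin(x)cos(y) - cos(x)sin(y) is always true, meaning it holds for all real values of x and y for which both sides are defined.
Yes, this is an identity.

Claim: sin(x-y) = sin(x)cos(y) - cos(x)sin(y).
Reasoning: Replace y by -y in sin(x+y) = sin(x)cos(y) + cos(x)sin(y) and use cos(-y) = cos(y), sin(-y) = -sin(y): sin(x-y) = sin(x)cos(y) - cos(x)sin(y).
So the two sides agree for all real values of x and y for which both sides are defined.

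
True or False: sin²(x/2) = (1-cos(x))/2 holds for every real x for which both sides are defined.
Claim: sin²(x/2) = (1-cos(x))/2.
Reasoning: Use cos(2θ) = 1 - 2sin²θ with θ = x/2: cos(x) = 1 - 2sin²(x/2). Solving for sin²(x/2) gives (1 - cos(x))/2.
So the two sides agree for every real x for which both sides are defined.

Conclusion: True.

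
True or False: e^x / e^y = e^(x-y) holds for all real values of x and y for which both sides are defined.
True.

Claim: e^x / e^y = e^(x-y).
Reasoning: 1/e^y = e^(-y), so e^x / e^y = e^x · e^(-y) = e^(x + (-y)) = e^(x-y) by the product rule for exponents.
So the two sides agree for all real values of x and y for which both sides are defined.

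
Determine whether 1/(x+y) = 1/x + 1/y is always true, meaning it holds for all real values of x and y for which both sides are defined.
No, this is NOT an identity.

Claim: 1/(x+y) = 1/x + 1/y.
Test a specific point where both sides are defined: x = 3/2, y = 3.
LHS = 1/(x+y) ≈ 0.2222
RHS = 1/x + 1/y ≈ 1.0000
Since 0.2222 ≠ 1.0000, the equation fails at this point, so it cannot hold for all real values of x and y for which both sides are defined.
1/x + 1/y = (x+y)/(xy), which is not 1/(x+y).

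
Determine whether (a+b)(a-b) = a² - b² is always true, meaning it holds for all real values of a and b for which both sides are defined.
Yes, this is an identity.

Claim: (a+b)(a-b) = a² - b².
Reasoning: Expand: (a+b)(a-b) = a² - ab + ba - b² = a² - b² (the cross terms cancel).
So the two sides agree for all real values of a and b for which both sides are defined.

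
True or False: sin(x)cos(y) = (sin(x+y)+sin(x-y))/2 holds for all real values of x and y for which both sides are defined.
Claim: sin(x)cos(y) = (sin(x+y)+sin(x-y))/2.
Reasoning: sin(x+y) = sin(x)cos(y) + cos(x)sin(y) and sin(x-y) = sin(x)cos(y) - cos(x)sin(y). Adding, sin(x+y) + sin(x-y) = 2sin(x)cos(y); divide by 2.
So the two sides agree for all real values of x and y for which both sides are defined.

Conclusion: True.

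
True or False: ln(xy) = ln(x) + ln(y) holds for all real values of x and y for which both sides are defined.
Claim: ln(xy) = ln(x) + ln(y).
Reasoning: Both sides are simultaneously defined only when x, y > 0. Write x = e^p, y = e^q (p = ln x, q = ln y). Then xy = e^p · e^q = e^(p+q), so ln(xy) = p + q = ln(x) + ln(y).
So the two sides agree for all real values of x and y for which both sides are defined.

Conclusion: True.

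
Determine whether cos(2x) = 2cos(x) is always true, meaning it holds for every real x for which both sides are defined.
No, this is NOT an identity.

Claim: cos(2x) = 2cos(x).
Test a specific point where both sides are defined: x = π/2.
LHS = cos(2x) ≈ -1.0000
RHS = 2cos(x) ≈ 0.0000
Since -1.0000 ≠ 0.0000, the equation fails at this point, so it cannot hold for every real x for which both sides are defined.
The correct double-angle formula is cos(2x) = cos²x - sin²x.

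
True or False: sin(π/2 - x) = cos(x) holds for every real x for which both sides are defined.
Claim: sin(π/2 - x) = cos(x).
Reasoning: Use sin(u - v) = sin(u)cos(v) - cos(u)sin(v) with u = π/2, v = x: sin(π/2)cos(x) - cos(π/2)sin(x) = 1·cos(x) - 0·sin(x) = cos(x).
So the two sides agree for every real x for which both sides are defined.

Conclusion: True.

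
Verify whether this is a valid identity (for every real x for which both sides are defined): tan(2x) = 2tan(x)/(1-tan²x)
Yes, this is an identity.

Claim: tan(2x) = 2tan(x)/(1-tan²x).
Reasoning: tan(2x) = sin(2x)/cos(2x) = 2sin(x)cos(x) / (cos²x - sin²x). Divide numerator and denominator by cos²x: 2tan(x) / (1 - tan²x).
So the two sides agree for every real x for which both sides are defined.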